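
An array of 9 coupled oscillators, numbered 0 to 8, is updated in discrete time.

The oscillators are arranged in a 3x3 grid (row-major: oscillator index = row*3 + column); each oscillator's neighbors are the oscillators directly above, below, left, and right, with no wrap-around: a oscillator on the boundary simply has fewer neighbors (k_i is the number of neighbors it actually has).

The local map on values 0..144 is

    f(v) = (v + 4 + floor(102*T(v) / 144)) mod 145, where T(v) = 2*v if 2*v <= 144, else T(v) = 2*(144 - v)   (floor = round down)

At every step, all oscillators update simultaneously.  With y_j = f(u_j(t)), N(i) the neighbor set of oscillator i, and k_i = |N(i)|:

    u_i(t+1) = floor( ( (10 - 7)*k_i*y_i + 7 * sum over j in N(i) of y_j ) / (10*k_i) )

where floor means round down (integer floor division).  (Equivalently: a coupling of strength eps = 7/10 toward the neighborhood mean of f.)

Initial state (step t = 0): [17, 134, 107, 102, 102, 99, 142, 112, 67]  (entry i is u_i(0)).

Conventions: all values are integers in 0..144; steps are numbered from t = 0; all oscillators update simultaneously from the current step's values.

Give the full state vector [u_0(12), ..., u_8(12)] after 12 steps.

Answer: [50, 62, 63, 60, 64, 67, 23, 39, 62]

Derivation:
t=0: [17, 134, 107, 102, 102, 99, 142, 112, 67]
t=1: [22, 21, 15, 21, 17, 19, 13, 14, 18]
t=2: [54, 49, 48, 48, 47, 45, 42, 40, 44]
t=3: [124, 123, 117, 119, 114, 114, 108, 107, 107]
t=4: [11, 12, 13, 14, 14, 15, 16, 17, 16]
t=5: [33, 33, 36, 36, 38, 38, 41, 41, 42]
t=6: [85, 87, 89, 92, 93, 96, 98, 101, 100]
t=7: [25, 25, 24, 24, 23, 23, 22, 21, 21]
t=8: [63, 62, 61, 60, 59, 58, 57, 55, 55]
t=9: [7, 6, 55, 36, 51, 76, 91, 105, 138]
t=10: [44, 71, 57, 67, 65, 71, 46, 42, 19]
t=11: [50, 71, 63, 62, 37, 57, 78, 73, 61]
t=12: [50, 62, 63, 60, 64, 67, 23, 39, 62]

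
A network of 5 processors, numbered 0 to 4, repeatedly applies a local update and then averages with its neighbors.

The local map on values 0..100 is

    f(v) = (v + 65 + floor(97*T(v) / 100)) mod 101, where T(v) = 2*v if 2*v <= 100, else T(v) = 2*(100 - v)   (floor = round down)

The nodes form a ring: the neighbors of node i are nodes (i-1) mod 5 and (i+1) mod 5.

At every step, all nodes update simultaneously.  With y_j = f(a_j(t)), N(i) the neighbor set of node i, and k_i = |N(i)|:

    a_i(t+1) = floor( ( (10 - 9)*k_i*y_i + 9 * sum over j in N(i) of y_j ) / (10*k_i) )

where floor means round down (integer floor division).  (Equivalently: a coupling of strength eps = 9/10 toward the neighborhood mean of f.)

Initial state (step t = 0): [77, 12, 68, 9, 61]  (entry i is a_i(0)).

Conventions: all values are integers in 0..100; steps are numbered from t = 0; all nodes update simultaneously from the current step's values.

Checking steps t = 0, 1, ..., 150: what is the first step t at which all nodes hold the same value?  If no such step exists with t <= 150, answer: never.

Answer: 6
Key observation: Synchronization is absorbing here: once all nodes are equal they stay equal, and step 6 is the first all-equal step.

Derivation:
t=0: [77, 12, 68, 9, 61]  (not all equal)
t=1: [98, 90, 95, 96, 89]  (not all equal)
t=2: [72, 67, 69, 70, 66]  (not all equal)
t=3: [94, 91, 93, 93, 91]  (not all equal)
t=4: [71, 69, 70, 70, 69]  (not all equal)
t=5: [92, 91, 92, 92, 91]  (not all equal)
t=6: [71, 71, 71, 71, 71]  (all equal)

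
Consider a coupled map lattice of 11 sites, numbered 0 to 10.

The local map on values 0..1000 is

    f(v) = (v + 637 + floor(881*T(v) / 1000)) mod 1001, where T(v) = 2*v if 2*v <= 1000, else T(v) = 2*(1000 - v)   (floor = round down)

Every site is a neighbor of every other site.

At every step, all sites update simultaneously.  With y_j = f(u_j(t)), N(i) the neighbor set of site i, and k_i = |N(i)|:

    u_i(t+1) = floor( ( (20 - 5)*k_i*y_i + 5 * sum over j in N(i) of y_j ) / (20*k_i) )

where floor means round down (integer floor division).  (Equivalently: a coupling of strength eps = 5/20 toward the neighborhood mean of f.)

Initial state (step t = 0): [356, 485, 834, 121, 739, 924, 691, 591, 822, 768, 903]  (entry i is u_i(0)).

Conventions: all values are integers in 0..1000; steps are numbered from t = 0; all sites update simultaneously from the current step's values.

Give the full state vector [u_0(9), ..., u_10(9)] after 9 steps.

Simulating step by step:
t=0: [356, 485, 834, 121, 739, 924, 691, 591, 822, 768, 903]
t=1: [672, 930, 776, 928, 828, 726, 855, 910, 783, 812, 738]
t=2: [855, 713, 798, 713, 769, 825, 754, 724, 794, 778, 819]
t=3: [762, 840, 793, 840, 810, 779, 818, 834, 795, 805, 782]
t=4: [807, 764, 790, 764, 781, 798, 776, 768, 789, 783, 797]
t=5: [787, 811, 797, 811, 801, 792, 804, 808, 797, 800, 792]
t=6: [795, 782, 789, 782, 787, 792, 785, 783, 789, 788, 792]
t=7: [793, 800, 796, 800, 797, 794, 798, 800, 796, 797, 794]
t=8: [792, 788, 790, 788, 790, 791, 789, 788, 790, 790, 791]
t=9: [794, 796, 795, 796, 795, 795, 795, 796, 795, 795, 795]

Answer: [794, 796, 795, 796, 795, 795, 795, 796, 795, 795, 795]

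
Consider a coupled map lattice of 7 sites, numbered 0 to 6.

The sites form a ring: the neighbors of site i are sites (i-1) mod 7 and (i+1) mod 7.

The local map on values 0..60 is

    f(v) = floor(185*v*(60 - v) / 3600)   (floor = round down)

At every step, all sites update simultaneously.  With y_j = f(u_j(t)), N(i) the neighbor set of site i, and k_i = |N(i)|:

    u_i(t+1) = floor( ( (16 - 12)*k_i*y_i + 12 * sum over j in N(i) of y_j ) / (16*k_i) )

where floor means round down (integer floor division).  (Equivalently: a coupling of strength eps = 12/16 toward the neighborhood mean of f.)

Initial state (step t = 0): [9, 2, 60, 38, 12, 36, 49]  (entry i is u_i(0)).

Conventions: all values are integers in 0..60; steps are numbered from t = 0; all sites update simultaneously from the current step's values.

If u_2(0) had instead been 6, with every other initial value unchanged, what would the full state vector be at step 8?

Simulating step by step:
t=0: [9, 2, 6, 38, 12, 36, 49]
t=1: [17, 15, 21, 27, 39, 32, 31]
t=2: [39, 38, 40, 42, 44, 44, 42]
t=3: [40, 41, 40, 38, 36, 36, 38]
t=4: [41, 40, 41, 42, 43, 43, 42]
t=5: [39, 40, 39, 38, 37, 37, 38]
t=6: [41, 41, 41, 42, 42, 42, 42]
t=7: [39, 40, 39, 38, 38, 38, 38]
t=8: [41, 41, 41, 42, 42, 42, 42]

Answer: [41, 41, 41, 42, 42, 42, 42]
Key observation: This trace re-runs the system from the modified initial state.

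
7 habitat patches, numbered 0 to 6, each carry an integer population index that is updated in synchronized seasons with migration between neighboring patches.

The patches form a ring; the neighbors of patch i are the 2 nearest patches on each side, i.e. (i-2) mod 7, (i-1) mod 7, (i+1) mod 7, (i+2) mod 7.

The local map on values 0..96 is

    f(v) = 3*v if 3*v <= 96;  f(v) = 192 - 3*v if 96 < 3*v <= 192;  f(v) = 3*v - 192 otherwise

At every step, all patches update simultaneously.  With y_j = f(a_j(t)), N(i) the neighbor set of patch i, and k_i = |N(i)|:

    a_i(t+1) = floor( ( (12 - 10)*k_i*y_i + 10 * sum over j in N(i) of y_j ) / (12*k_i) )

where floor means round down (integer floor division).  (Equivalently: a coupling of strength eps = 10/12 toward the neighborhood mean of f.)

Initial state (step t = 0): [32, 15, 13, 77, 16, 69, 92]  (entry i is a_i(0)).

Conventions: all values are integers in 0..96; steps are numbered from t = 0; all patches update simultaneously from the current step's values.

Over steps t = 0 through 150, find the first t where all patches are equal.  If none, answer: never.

Simulating step by step:
t=0: [32, 15, 13, 77, 16, 69, 92]  (not all equal)
t=1: [54, 61, 54, 37, 44, 58, 56]  (not all equal)
t=2: [21, 35, 42, 37, 41, 43, 28]  (not all equal)
t=3: [73, 75, 73, 72, 72, 72, 72]  (not all equal)
t=4: [27, 26, 27, 26, 24, 24, 26]  (not all equal)
t=5: [77, 79, 77, 76, 76, 76, 76]  (not all equal)
t=6: [39, 38, 39, 38, 36, 36, 38]  (not all equal)
t=7: [78, 76, 78, 79, 79, 79, 79]  (not all equal)
t=8: [42, 42, 42, 42, 44, 44, 42]  (not all equal)
t=9: [64, 66, 64, 63, 63, 63, 63]  (not all equal)
t=10: [2, 2, 2, 3, 2, 2, 3]  (not all equal)
t=11: [6, 7, 6, 6, 7, 7, 6]  (not all equal)
t=12: [19, 18, 19, 19, 19, 19, 19]  (not all equal)
t=13: [56, 56, 56, 56, 57, 57, 56]  (not all equal)
t=14: [23, 24, 23, 22, 22, 22, 22]  (not all equal)
t=15: [68, 68, 68, 67, 66, 66, 67]  (not all equal)
t=16: [10, 10, 10, 9, 8, 8, 9]  (not all equal)
t=17: [28, 28, 28, 27, 26, 26, 27]  (not all equal)
t=18: [82, 82, 82, 81, 80, 80, 81]  (not all equal)
t=19: [52, 52, 52, 51, 50, 50, 51]  (not all equal)
t=20: [37, 37, 37, 39, 39, 39, 39]  (not all equal)
t=21: [78, 78, 78, 77, 76, 76, 77]  (not all equal)
t=22: [40, 40, 40, 39, 38, 38, 39]  (not all equal)
t=23: [73, 73, 73, 75, 75, 75, 75]  (not all equal)
t=24: [29, 29, 29, 30, 31, 31, 30]  (not all equal)
t=25: [88, 88, 88, 90, 90, 90, 90]  (not all equal)
t=26: [74, 74, 74, 75, 76, 76, 75]  (not all equal)
t=27: [31, 31, 31, 33, 33, 33, 33]  (not all equal)
t=28: [93, 93, 93, 93, 93, 93, 93]  (all equal)

Answer: 28
Key observation: Synchronization is absorbing here: once all patches are equal they stay equal, and step 28 is the first all-equal step.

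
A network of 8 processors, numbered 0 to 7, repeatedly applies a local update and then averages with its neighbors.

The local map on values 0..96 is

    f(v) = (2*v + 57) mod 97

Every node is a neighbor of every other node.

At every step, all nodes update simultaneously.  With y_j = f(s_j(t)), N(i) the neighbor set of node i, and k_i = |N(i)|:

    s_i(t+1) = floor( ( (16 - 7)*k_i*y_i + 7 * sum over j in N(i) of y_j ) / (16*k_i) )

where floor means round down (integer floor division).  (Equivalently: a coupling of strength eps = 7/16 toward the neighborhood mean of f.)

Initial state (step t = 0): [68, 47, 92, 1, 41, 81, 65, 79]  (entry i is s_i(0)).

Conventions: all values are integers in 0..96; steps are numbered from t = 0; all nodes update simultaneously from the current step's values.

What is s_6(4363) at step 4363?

Answer: s_6(4363) = 56
Key observation: The state at step 25, [59, 38, 34, 40, 33, 23, 56, 69], reappears at step 28: the system is in a cycle of period 3 from step 25 on.  Therefore the state at step 4363 equals the state at step 25 + ((4363 - 25) mod 3) = 25, which is [59, 38, 34, 40, 33, 23, 56, 69].

Derivation:
t=0: [68, 47, 92, 1, 41, 81, 65, 79]
t=1: [75, 54, 50, 56, 48, 39, 72, 37]
t=2: [28, 55, 51, 57, 49, 40, 25, 38]
t=3: [30, 57, 53, 59, 51, 42, 27, 40]
t=4: [34, 61, 57, 63, 55, 46, 31, 44]
t=5: [42, 69, 65, 71, 63, 54, 39, 52]
t=6: [46, 25, 69, 27, 67, 58, 43, 56]
t=7: [48, 27, 23, 29, 69, 60, 45, 58]
t=8: [46, 25, 21, 27, 19, 58, 43, 56]
t=9: [48, 27, 23, 29, 70, 60, 45, 58]
t=10: [46, 25, 21, 27, 20, 58, 43, 56]
t=11: [43, 22, 18, 24, 17, 55, 40, 53]
t=12: [49, 28, 72, 30, 71, 61, 46, 59]
t=13: [48, 27, 23, 29, 22, 60, 45, 58]
t=14: [47, 26, 22, 28, 21, 59, 44, 57]
t=15: [45, 24, 20, 26, 19, 57, 42, 55]
t=16: [47, 26, 22, 28, 69, 59, 44, 57]
t=17: [44, 23, 19, 25, 18, 56, 41, 54]
t=18: [51, 30, 74, 32, 73, 63, 48, 61]
t=19: [52, 31, 27, 33, 26, 64, 49, 62]
t=20: [55, 34, 30, 36, 29, 67, 52, 65]
t=21: [61, 40, 36, 42, 35, 73, 58, 71]
t=22: [60, 39, 35, 41, 34, 24, 57, 22]
t=23: [59, 38, 34, 40, 33, 23, 56, 21]
t=24: [57, 36, 32, 38, 31, 21, 54, 19]
t=25: [59, 38, 34, 40, 33, 23, 56, 69]
t=26: [56, 35, 31, 37, 30, 20, 53, 18]
t=27: [57, 36, 32, 38, 31, 21, 54, 67]
t=28: [59, 38, 34, 40, 33, 23, 56, 69]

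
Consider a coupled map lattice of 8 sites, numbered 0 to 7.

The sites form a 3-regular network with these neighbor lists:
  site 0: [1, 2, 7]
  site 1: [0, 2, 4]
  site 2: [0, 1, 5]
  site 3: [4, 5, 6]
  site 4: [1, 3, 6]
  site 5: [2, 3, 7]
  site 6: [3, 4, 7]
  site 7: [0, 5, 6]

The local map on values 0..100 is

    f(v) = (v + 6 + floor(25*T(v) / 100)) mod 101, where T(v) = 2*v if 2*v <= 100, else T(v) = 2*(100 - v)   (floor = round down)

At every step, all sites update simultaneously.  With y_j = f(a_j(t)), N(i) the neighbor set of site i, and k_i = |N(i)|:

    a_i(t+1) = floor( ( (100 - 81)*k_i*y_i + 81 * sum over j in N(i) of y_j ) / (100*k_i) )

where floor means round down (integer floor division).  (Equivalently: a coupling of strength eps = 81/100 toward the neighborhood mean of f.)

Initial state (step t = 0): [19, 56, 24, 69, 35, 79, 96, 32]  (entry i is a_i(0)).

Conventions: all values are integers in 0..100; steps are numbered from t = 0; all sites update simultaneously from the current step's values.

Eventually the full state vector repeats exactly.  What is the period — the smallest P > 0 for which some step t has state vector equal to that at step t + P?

Answer: 20
Key observation: The state at step 11, [4, 4, 4, 4, 4, 4, 4, 4], reappears at step 31 — and no state repeats earlier — so the cycle the system enters has period 20.

Derivation:
t=0: [19, 56, 24, 69, 35, 79, 96, 32]
t=1: [55, 52, 65, 59, 58, 68, 55, 45]
t=2: [81, 84, 85, 85, 83, 83, 81, 82]
t=3: [97, 97, 97, 96, 97, 97, 97, 96]
t=4: [3, 3, 3, 3, 3, 3, 3, 3]
t=5: [10, 10, 10, 10, 10, 10, 10, 10]
t=6: [21, 21, 21, 21, 21, 21, 21, 21]
t=7: [37, 37, 37, 37, 37, 37, 37, 37]
t=8: [61, 61, 61, 61, 61, 61, 61, 61]
t=9: [86, 86, 86, 86, 86, 86, 86, 86]
t=10: [99, 99, 99, 99, 99, 99, 99, 99]
t=11: [4, 4, 4, 4, 4, 4, 4, 4]
t=12: [12, 12, 12, 12, 12, 12, 12, 12]
t=13: [24, 24, 24, 24, 24, 24, 24, 24]
t=14: [42, 42, 42, 42, 42, 42, 42, 42]
t=15: [69, 69, 69, 69, 69, 69, 69, 69]
t=16: [90, 90, 90, 90, 90, 90, 90, 90]
t=17: [0, 0, 0, 0, 0, 0, 0, 0]
t=18: [6, 6, 6, 6, 6, 6, 6, 6]
t=19: [15, 15, 15, 15, 15, 15, 15, 15]
t=20: [28, 28, 28, 28, 28, 28, 28, 28]
t=21: [48, 48, 48, 48, 48, 48, 48, 48]
t=22: [78, 78, 78, 78, 78, 78, 78, 78]
t=23: [95, 95, 95, 95, 95, 95, 95, 95]
t=24: [2, 2, 2, 2, 2, 2, 2, 2]
t=25: [9, 9, 9, 9, 9, 9, 9, 9]
t=26: [19, 19, 19, 19, 19, 19, 19, 19]
t=27: [34, 34, 34, 34, 34, 34, 34, 34]
t=28: [57, 57, 57, 57, 57, 57, 57, 57]
t=29: [84, 84, 84, 84, 84, 84, 84, 84]
t=30: [98, 98, 98, 98, 98, 98, 98, 98]
t=31: [4, 4, 4, 4, 4, 4, 4, 4]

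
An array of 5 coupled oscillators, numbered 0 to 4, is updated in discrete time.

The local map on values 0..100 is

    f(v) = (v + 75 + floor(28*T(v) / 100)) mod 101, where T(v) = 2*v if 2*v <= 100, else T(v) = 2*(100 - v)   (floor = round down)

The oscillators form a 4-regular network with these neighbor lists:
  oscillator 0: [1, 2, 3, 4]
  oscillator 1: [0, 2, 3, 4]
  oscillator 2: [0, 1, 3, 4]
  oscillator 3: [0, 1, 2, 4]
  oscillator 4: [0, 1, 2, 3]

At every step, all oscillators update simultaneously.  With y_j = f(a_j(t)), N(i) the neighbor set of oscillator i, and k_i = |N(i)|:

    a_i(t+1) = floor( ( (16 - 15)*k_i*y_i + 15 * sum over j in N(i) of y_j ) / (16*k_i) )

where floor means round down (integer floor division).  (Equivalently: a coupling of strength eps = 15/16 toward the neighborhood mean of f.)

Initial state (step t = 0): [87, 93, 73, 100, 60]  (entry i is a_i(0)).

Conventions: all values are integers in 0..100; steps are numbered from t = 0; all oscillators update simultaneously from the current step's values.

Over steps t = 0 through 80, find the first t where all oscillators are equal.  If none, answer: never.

Answer: 2
Key observation: Synchronization is absorbing here: once all oscillators are equal they stay equal, and step 2 is the first all-equal step.

Derivation:
t=0: [87, 93, 73, 100, 60]  (not all equal)
t=1: [65, 65, 66, 64, 67]  (not all equal)
t=2: [58, 58, 58, 58, 58]  (all equal)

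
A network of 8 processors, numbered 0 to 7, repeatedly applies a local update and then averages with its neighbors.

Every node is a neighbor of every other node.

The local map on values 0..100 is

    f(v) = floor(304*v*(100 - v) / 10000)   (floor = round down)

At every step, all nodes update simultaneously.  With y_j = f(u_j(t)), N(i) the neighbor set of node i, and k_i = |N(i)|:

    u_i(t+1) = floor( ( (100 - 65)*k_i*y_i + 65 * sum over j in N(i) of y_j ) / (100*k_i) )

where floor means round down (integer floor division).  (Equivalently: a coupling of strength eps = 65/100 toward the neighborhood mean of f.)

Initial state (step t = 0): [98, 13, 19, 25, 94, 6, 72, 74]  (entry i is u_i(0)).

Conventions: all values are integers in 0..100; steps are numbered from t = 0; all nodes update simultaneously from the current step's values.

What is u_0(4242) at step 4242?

Simulating step by step:
t=0: [98, 13, 19, 25, 94, 6, 72, 74]
t=1: [28, 36, 39, 42, 31, 31, 43, 42]
t=2: [67, 69, 70, 70, 68, 68, 70, 70]
t=3: [65, 64, 64, 64, 64, 64, 64, 64]
t=4: [69, 69, 69, 69, 69, 69, 69, 69]
t=5: [65, 65, 65, 65, 65, 65, 65, 65]
t=6: [69, 69, 69, 69, 69, 69, 69, 69]

Answer: u_0(4242) = 69
Key observation: The state at step 4, [69, 69, 69, 69, 69, 69, 69, 69], reappears at step 6: the system is in a cycle of period 2 from step 4 on.  Therefore the state at step 4242 equals the state at step 4 + ((4242 - 4) mod 2) = 4, which is [69, 69, 69, 69, 69, 69, 69, 69].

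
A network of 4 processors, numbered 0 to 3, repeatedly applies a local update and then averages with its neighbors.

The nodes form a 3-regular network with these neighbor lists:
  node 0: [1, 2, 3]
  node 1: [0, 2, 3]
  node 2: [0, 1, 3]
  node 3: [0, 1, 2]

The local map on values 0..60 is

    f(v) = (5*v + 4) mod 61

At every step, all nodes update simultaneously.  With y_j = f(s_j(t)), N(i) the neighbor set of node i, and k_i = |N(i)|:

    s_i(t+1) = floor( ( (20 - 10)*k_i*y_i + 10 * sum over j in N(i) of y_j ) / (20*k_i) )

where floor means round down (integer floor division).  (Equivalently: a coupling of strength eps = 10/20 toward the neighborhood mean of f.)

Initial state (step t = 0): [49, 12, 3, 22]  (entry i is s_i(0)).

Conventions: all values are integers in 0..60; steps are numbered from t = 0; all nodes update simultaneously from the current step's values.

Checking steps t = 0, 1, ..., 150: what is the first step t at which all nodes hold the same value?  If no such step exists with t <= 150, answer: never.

Simulating step by step:
t=0: [49, 12, 3, 22]  (not all equal)
t=1: [15, 14, 19, 31]  (not all equal)
t=2: [23, 22, 30, 30]  (not all equal)
t=3: [48, 46, 39, 39]  (not all equal)
t=4: [13, 30, 19, 19]  (not all equal)
t=5: [22, 30, 32, 32]  (not all equal)
t=6: [45, 38, 42, 42]  (not all equal)
t=7: [35, 23, 30, 30]  (not all equal)
t=8: [48, 49, 40, 40]  (not all equal)
t=9: [7, 9, 14, 14]  (not all equal)
t=10: [32, 35, 23, 23]  (not all equal)
t=11: [49, 54, 55, 55]  (not all equal)
t=12: [19, 27, 29, 29]  (not all equal)
t=13: [30, 23, 27, 27]  (not all equal)
t=14: [31, 40, 26, 26]  (not all equal)
t=15: [26, 20, 17, 17]  (not all equal)
t=16: [22, 32, 27, 27]  (not all equal)
t=17: [39, 35, 27, 27]  (not all equal)
t=18: [23, 36, 23, 23]  (not all equal)
t=19: [48, 29, 48, 48]  (not all equal)
t=20: [4, 13, 4, 4]  (not all equal)
t=21: [21, 16, 21, 21]  (not all equal)
t=22: [43, 35, 43, 43]  (not all equal)
t=23: [39, 46, 39, 39]  (not all equal)
t=24: [21, 33, 21, 21]  (not all equal)
t=25: [47, 47, 47, 47]  (all equal)

Answer: 25
Key observation: Synchronization is absorbing here: once all nodes are equal they stay equal, and step 25 is the first all-equal step.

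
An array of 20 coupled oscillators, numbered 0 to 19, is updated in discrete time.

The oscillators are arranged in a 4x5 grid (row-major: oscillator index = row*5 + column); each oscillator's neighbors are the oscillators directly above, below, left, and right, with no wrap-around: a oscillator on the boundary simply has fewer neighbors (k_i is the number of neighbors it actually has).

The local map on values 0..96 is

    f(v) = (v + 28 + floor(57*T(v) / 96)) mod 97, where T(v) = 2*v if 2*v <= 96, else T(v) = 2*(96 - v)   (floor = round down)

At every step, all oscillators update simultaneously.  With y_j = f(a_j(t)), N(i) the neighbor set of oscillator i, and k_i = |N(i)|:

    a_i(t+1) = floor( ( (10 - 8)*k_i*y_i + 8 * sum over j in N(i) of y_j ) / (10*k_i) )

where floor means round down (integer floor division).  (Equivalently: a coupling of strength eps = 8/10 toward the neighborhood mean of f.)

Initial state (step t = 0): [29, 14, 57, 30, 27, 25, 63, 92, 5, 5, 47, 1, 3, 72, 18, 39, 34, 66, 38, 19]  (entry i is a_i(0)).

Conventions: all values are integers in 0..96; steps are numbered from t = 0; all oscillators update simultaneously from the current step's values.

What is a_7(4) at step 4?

Answer: a_7(4) = 48

Derivation:
t=0: [29, 14, 57, 30, 27, 25, 63, 92, 5, 5, 47, 1, 3, 72, 18, 39, 34, 66, 38, 19]
t=1: [74, 53, 54, 61, 69, 58, 46, 33, 45, 58, 40, 27, 30, 36, 50, 18, 21, 20, 38, 46]
t=2: [33, 32, 25, 31, 33, 28, 38, 38, 21, 32, 53, 60, 52, 36, 26, 49, 74, 62, 32, 25]
t=3: [36, 26, 45, 61, 39, 31, 30, 43, 38, 42, 48, 29, 24, 40, 41, 33, 33, 24, 33, 50]
t=4: [73, 51, 43, 22, 25, 55, 77, 48, 22, 17, 57, 60, 58, 27, 24, 16, 47, 38, 36, 16]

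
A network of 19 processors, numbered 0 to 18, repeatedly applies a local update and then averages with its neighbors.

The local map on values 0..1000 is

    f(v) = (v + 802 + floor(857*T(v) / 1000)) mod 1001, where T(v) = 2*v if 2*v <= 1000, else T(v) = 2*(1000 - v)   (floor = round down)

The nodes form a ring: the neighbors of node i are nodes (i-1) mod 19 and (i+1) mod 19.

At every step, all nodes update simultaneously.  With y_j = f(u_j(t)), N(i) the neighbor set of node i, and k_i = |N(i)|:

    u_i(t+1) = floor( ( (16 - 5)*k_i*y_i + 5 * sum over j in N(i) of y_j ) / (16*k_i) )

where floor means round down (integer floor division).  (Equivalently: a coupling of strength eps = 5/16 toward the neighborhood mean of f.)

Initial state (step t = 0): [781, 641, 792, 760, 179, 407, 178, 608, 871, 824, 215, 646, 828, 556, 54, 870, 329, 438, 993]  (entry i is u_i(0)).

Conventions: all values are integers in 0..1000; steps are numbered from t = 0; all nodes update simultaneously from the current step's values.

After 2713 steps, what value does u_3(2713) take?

Answer: u_3(2713) = 883
Key observation: The state at step 26, [883, 883, 884, 884, 884, 884, 884, 885, 888, 909, 909, 691, 909, 909, 888, 885, 884, 883, 883], reappears at step 30: the system is in a cycle of period 4 from step 26 on.  Therefore the state at step 2713 equals the state at step 26 + ((2713 - 26) mod 4) = 29, which is [884, 883, 883, 883, 883, 883, 883, 882, 878, 867, 731, 278, 731, 867, 878, 882, 883, 883, 884].

Derivation:
t=0: [781, 641, 792, 760, 179, 407, 178, 608, 871, 824, 215, 646, 828, 556, 54, 870, 329, 438, 993]
t=1: [792, 336, 813, 861, 489, 711, 349, 238, 770, 836, 416, 239, 660, 372, 809, 870, 770, 914, 857]
t=2: [904, 783, 894, 784, 228, 140, 584, 574, 876, 927, 852, 460, 225, 709, 910, 911, 937, 884, 903]
t=3: [882, 929, 900, 858, 465, 204, 111, 225, 760, 866, 763, 238, 291, 204, 730, 861, 853, 875, 871]
t=4: [880, 859, 873, 766, 238, 269, 189, 450, 872, 919, 876, 550, 530, 490, 878, 915, 901, 892, 891]
t=5: [887, 897, 904, 874, 540, 483, 301, 202, 750, 868, 764, 243, 131, 248, 765, 866, 870, 876, 879]
t=6: [880, 874, 873, 767, 244, 192, 495, 489, 867, 919, 877, 492, 253, 501, 879, 906, 892, 889, 886]
t=7: [886, 889, 902, 876, 519, 316, 168, 249, 769, 868, 765, 307, 380, 321, 769, 872, 876, 880, 882]
t=8: [882, 878, 874, 769, 340, 514, 353, 518, 877, 917, 904, 717, 776, 742, 907, 902, 889, 886, 884]
t=9: [885, 887, 901, 915, 670, 332, 567, 356, 767, 865, 732, 287, 814, 962, 885, 871, 878, 881, 883]
t=10: [882, 879, 871, 733, 268, 505, 304, 695, 924, 922, 912, 698, 861, 853, 875, 890, 888, 885, 884]
t=11: [885, 887, 907, 903, 541, 285, 456, 243, 724, 856, 729, 285, 762, 901, 890, 880, 880, 882, 883]
t=12: [882, 879, 869, 753, 312, 420, 187, 477, 899, 932, 914, 701, 892, 887, 878, 884, 885, 885, 884]
t=13: [885, 887, 905, 912, 744, 795, 373, 249, 747, 854, 727, 280, 743, 881, 886, 883, 883, 883, 883]
t=14: [882, 879, 869, 882, 958, 931, 781, 607, 890, 930, 912, 694, 902, 900, 882, 883, 884, 884, 883]
t=15: [885, 887, 891, 877, 841, 863, 803, 341, 749, 856, 728, 283, 737, 873, 882, 884, 883, 883, 884]
t=16: [882, 880, 880, 890, 907, 907, 900, 799, 928, 929, 914, 701, 907, 905, 885, 883, 883, 883, 883]
t=17: [885, 885, 884, 878, 868, 867, 882, 918, 866, 852, 727, 279, 733, 870, 880, 883, 884, 884, 884]
t=18: [883, 883, 883, 888, 893, 893, 882, 868, 891, 918, 912, 693, 908, 907, 886, 884, 883, 883, 883]
t=19: [884, 884, 883, 880, 877, 878, 885, 890, 877, 862, 730, 283, 733, 869, 879, 883, 883, 884, 884]
t=20: [883, 883, 884, 886, 887, 887, 883, 881, 888, 911, 912, 701, 909, 908, 887, 884, 883, 883, 883]
t=21: [884, 883, 883, 882, 881, 881, 883, 884, 878, 866, 730, 278, 732, 868, 878, 882, 883, 884, 884]
t=22: [883, 883, 884, 884, 885, 884, 884, 883, 888, 909, 909, 691, 908, 909, 888, 885, 884, 883, 883]
t=23: [884, 883, 883, 883, 883, 883, 883, 883, 878, 867, 732, 284, 733, 867, 878, 882, 883, 883, 884]
t=24: [883, 883, 884, 884, 884, 884, 884, 884, 888, 909, 911, 702, 910, 908, 888, 885, 884, 883, 883]
t=25: [884, 883, 883, 883, 883, 883, 883, 882, 878, 867, 731, 278, 731, 868, 878, 882, 883, 883, 884]
t=26: [883, 883, 884, 884, 884, 884, 884, 885, 888, 909, 909, 691, 909, 909, 888, 885, 884, 883, 883]
t=27: [884, 883, 883, 883, 883, 883, 883, 882, 878, 867, 732, 284, 732, 867, 878, 882, 883, 883, 884]
t=28: [883, 883, 884, 884, 884, 884, 884, 885, 888, 909, 911, 702, 911, 909, 888, 885, 884, 883, 883]
t=29: [884, 883, 883, 883, 883, 883, 883, 882, 878, 867, 731, 278, 731, 867, 878, 882, 883, 883, 884]
t=30: [883, 883, 884, 884, 884, 884, 884, 885, 888, 909, 909, 691, 909, 909, 888, 885, 884, 883, 883]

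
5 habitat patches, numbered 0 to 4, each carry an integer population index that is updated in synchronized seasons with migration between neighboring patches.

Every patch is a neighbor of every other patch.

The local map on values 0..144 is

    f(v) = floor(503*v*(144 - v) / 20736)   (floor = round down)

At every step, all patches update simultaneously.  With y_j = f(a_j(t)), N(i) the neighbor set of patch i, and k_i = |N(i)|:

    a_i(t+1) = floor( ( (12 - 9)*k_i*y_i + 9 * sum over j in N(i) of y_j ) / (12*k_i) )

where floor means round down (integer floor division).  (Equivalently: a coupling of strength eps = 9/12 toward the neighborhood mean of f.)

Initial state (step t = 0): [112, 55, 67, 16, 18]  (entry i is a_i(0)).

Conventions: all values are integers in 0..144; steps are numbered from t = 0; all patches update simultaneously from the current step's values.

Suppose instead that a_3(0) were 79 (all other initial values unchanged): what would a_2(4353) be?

Simulating step by step:
t=0: [112, 55, 67, 79, 18]
t=1: [100, 102, 103, 103, 98]
t=2: [104, 104, 104, 104, 104]
t=3: [100, 100, 100, 100, 100]
t=4: [106, 106, 106, 106, 106]
t=5: [97, 97, 97, 97, 97]
t=6: [110, 110, 110, 110, 110]
t=7: [90, 90, 90, 90, 90]
t=8: [117, 117, 117, 117, 117]
t=9: [76, 76, 76, 76, 76]
t=10: [125, 125, 125, 125, 125]
t=11: [57, 57, 57, 57, 57]
t=12: [120, 120, 120, 120, 120]
t=13: [69, 69, 69, 69, 69]
t=14: [125, 125, 125, 125, 125]

Answer: a_2(4353) = 69
Key observation: The state at step 10, [125, 125, 125, 125, 125], reappears at step 14: the system is in a cycle of period 4 from step 10 on.  Therefore the state at step 4353 equals the state at step 10 + ((4353 - 10) mod 4) = 13, which is [69, 69, 69, 69, 69].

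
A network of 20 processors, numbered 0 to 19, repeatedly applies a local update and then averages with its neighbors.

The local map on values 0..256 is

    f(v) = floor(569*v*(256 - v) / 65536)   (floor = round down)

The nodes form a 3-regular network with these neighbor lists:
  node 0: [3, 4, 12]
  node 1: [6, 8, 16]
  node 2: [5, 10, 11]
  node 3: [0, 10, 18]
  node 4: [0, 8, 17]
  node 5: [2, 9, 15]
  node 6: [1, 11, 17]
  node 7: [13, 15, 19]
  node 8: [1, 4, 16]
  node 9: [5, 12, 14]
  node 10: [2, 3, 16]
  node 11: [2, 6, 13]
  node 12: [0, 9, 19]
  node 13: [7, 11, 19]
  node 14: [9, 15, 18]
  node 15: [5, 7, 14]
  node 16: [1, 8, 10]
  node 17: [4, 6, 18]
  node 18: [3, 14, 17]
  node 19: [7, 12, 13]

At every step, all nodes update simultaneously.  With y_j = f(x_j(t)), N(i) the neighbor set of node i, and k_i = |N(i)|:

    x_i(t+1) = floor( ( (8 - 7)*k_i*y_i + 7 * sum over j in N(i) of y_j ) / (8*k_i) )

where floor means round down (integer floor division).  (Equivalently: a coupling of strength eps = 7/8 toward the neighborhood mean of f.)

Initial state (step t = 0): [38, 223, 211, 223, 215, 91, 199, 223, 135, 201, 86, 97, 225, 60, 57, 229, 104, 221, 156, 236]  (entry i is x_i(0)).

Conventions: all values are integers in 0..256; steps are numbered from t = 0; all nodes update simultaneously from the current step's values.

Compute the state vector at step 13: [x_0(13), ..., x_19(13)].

Answer: [140, 140, 140, 140, 140, 140, 140, 140, 140, 140, 140, 140, 140, 140, 140, 140, 140, 140, 140, 140]

Derivation:
t=0: [38, 223, 211, 223, 215, 91, 199, 223, 135, 201, 86, 97, 225, 60, 57, 229, 104, 221, 156, 236]
t=1: [66, 117, 123, 104, 90, 83, 88, 64, 98, 95, 98, 98, 67, 81, 94, 91, 113, 98, 83, 70]
t=2: [122, 134, 132, 123, 125, 133, 135, 120, 136, 122, 138, 131, 116, 118, 129, 121, 136, 127, 133, 112]
t=3: [141, 141, 141, 141, 141, 141, 141, 140, 141, 141, 141, 141, 140, 141, 141, 141, 141, 141, 142, 140]
t=4: [140, 140, 140, 140, 140, 140, 140, 140, 140, 140, 140, 140, 140, 140, 140, 140, 140, 140, 140, 140]
t=5: [140, 140, 140, 140, 140, 140, 140, 140, 140, 140, 140, 140, 140, 140, 140, 140, 140, 140, 140, 140]
t=6: [140, 140, 140, 140, 140, 140, 140, 140, 140, 140, 140, 140, 140, 140, 140, 140, 140, 140, 140, 140]
t=7: [140, 140, 140, 140, 140, 140, 140, 140, 140, 140, 140, 140, 140, 140, 140, 140, 140, 140, 140, 140]
t=8: [140, 140, 140, 140, 140, 140, 140, 140, 140, 140, 140, 140, 140, 140, 140, 140, 140, 140, 140, 140]
t=9: [140, 140, 140, 140, 140, 140, 140, 140, 140, 140, 140, 140, 140, 140, 140, 140, 140, 140, 140, 140]
t=10: [140, 140, 140, 140, 140, 140, 140, 140, 140, 140, 140, 140, 140, 140, 140, 140, 140, 140, 140, 140]
t=11: [140, 140, 140, 140, 140, 140, 140, 140, 140, 140, 140, 140, 140, 140, 140, 140, 140, 140, 140, 140]
t=12: [140, 140, 140, 140, 140, 140, 140, 140, 140, 140, 140, 140, 140, 140, 140, 140, 140, 140, 140, 140]
t=13: [140, 140, 140, 140, 140, 140, 140, 140, 140, 140, 140, 140, 140, 140, 140, 140, 140, 140, 140, 140]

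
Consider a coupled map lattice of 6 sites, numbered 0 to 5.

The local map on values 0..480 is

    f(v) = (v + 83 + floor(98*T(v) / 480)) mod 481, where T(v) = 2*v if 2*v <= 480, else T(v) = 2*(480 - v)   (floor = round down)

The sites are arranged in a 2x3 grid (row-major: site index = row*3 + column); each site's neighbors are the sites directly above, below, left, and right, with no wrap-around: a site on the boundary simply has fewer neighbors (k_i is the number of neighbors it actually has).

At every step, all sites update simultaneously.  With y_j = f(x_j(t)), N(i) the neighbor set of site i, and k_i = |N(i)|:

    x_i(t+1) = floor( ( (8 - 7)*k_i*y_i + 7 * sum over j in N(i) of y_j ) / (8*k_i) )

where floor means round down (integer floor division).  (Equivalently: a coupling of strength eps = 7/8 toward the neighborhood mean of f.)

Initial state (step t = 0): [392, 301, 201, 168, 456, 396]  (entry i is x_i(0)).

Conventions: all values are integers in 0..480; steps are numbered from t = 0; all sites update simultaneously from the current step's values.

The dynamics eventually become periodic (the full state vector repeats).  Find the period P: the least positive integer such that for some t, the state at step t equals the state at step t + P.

Simulating step by step:
t=0: [392, 301, 201, 168, 456, 396]
t=1: [343, 191, 259, 81, 244, 193]
t=2: [239, 293, 362, 209, 315, 418]
t=3: [415, 317, 218, 433, 313, 214]
t=4: [232, 319, 420, 228, 321, 421]
t=5: [432, 327, 230, 434, 326, 230]
t=6: [236, 330, 434, 236, 330, 434]
t=7: [440, 334, 237, 440, 334, 237]
t=8: [240, 336, 442, 240, 336, 442]
t=9: [445, 338, 241, 445, 338, 241]
t=10: [243, 339, 445, 243, 339, 445]
t=11: [446, 340, 243, 446, 340, 243]
t=12: [244, 340, 447, 244, 340, 447]
t=13: [447, 341, 244, 447, 341, 244]
t=14: [244, 341, 447, 244, 341, 447]
t=15: [447, 341, 244, 447, 341, 244]

Answer: 2
Key observation: The state at step 13, [447, 341, 244, 447, 341, 244], reappears at step 15 — and no state repeats earlier — so the cycle the system enters has period 2.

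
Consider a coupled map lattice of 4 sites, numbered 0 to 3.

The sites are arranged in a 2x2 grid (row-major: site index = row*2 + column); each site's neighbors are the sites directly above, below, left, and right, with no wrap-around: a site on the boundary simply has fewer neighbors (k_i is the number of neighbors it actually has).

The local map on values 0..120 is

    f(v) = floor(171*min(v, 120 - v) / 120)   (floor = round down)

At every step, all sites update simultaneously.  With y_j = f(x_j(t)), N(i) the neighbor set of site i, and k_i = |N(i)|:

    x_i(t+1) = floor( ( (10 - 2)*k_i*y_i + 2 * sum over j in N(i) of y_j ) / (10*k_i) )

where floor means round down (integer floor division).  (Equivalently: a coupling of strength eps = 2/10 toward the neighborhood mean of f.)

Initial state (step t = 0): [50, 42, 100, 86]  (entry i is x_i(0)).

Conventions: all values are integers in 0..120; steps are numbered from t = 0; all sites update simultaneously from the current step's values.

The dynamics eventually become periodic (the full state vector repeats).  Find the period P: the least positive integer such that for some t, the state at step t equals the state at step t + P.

Answer: 4
Key observation: The state at step 22, [82, 82, 82, 82], reappears at step 26 — and no state repeats earlier — so the cycle the system enters has period 4.

Derivation:
t=0: [50, 42, 100, 86]
t=1: [65, 59, 34, 47]
t=2: [75, 81, 52, 66]
t=3: [64, 58, 73, 73]
t=4: [78, 80, 67, 67]
t=5: [60, 59, 73, 73]
t=6: [83, 82, 67, 67]
t=7: [54, 55, 72, 72]
t=8: [75, 76, 68, 69]
t=9: [64, 63, 72, 71]
t=10: [78, 79, 69, 70]
t=11: [60, 59, 70, 69]
t=12: [83, 82, 72, 73]
t=13: [53, 55, 66, 65]
t=14: [75, 77, 76, 77]
t=15: [63, 61, 62, 61]
t=16: [81, 83, 82, 83]
t=17: [54, 52, 53, 52]
t=18: [75, 74, 75, 74]
t=19: [64, 64, 64, 64]
t=20: [79, 79, 79, 79]
t=21: [58, 58, 58, 58]
t=22: [82, 82, 82, 82]
t=23: [54, 54, 54, 54]
t=24: [76, 76, 76, 76]
t=25: [62, 62, 62, 62]
t=26: [82, 82, 82, 82]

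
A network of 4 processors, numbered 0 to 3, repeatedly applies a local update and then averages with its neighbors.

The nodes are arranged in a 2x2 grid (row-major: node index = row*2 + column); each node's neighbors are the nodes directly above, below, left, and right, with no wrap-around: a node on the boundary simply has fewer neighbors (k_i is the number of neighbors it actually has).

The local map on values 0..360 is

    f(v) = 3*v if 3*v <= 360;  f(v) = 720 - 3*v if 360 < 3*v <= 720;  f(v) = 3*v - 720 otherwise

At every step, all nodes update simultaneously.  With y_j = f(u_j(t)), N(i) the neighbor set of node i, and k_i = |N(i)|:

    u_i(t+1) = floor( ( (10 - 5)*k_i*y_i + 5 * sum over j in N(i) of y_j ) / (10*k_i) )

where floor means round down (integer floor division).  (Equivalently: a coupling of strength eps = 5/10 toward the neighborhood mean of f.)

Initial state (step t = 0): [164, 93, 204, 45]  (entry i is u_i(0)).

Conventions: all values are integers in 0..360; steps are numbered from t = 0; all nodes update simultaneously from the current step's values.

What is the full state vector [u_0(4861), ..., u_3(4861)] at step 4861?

Simulating step by step:
t=0: [164, 93, 204, 45]
t=1: [210, 230, 144, 164]
t=2: [124, 94, 223, 193]
t=3: [257, 263, 147, 153]
t=4: [112, 112, 217, 217]
t=5: [269, 269, 135, 135]
t=6: [144, 144, 258, 258]
t=7: [229, 229, 112, 112]
t=8: [108, 108, 260, 260]
t=9: [258, 258, 126, 126]
t=10: [126, 126, 270, 270]
t=11: [279, 279, 153, 153]
t=12: [153, 153, 225, 225]
t=13: [207, 207, 99, 99]
t=14: [148, 148, 247, 247]
t=15: [212, 212, 84, 84]
t=16: [126, 126, 210, 210]
t=17: [279, 279, 153, 153]

Answer: [207, 207, 99, 99]
Key observation: The state at step 11, [279, 279, 153, 153], reappears at step 17: the system is in a cycle of period 6 from step 11 on.  Therefore the state at step 4861 equals the state at step 11 + ((4861 - 11) mod 6) = 13, which is [207, 207, 99, 99].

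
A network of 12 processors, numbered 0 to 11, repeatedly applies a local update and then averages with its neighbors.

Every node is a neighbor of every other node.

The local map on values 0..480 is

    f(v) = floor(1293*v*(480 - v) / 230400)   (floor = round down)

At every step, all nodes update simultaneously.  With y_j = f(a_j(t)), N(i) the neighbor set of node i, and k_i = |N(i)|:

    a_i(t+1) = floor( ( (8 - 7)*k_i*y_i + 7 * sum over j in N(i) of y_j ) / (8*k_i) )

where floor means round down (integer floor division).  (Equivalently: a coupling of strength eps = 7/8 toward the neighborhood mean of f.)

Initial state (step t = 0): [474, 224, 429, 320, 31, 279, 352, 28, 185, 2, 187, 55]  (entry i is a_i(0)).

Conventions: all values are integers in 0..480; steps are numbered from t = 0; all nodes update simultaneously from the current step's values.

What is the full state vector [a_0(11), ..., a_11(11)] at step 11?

Answer: [300, 300, 300, 300, 300, 300, 300, 300, 300, 300, 300, 300]

Derivation:
t=0: [474, 224, 429, 320, 31, 279, 352, 28, 185, 2, 187, 55]
t=1: [176, 190, 181, 188, 179, 189, 187, 178, 189, 175, 189, 181]
t=2: [304, 304, 304, 304, 304, 304, 304, 304, 304, 304, 304, 304]
t=3: [300, 300, 300, 300, 300, 300, 300, 300, 300, 300, 300, 300]
t=4: [303, 303, 303, 303, 303, 303, 303, 303, 303, 303, 303, 303]
t=5: [300, 300, 300, 300, 300, 300, 300, 300, 300, 300, 300, 300]
t=6: [303, 303, 303, 303, 303, 303, 303, 303, 303, 303, 303, 303]
t=7: [300, 300, 300, 300, 300, 300, 300, 300, 300, 300, 300, 300]
t=8: [303, 303, 303, 303, 303, 303, 303, 303, 303, 303, 303, 303]
t=9: [300, 300, 300, 300, 300, 300, 300, 300, 300, 300, 300, 300]
t=10: [303, 303, 303, 303, 303, 303, 303, 303, 303, 303, 303, 303]
t=11: [300, 300, 300, 300, 300, 300, 300, 300, 300, 300, 300, 300]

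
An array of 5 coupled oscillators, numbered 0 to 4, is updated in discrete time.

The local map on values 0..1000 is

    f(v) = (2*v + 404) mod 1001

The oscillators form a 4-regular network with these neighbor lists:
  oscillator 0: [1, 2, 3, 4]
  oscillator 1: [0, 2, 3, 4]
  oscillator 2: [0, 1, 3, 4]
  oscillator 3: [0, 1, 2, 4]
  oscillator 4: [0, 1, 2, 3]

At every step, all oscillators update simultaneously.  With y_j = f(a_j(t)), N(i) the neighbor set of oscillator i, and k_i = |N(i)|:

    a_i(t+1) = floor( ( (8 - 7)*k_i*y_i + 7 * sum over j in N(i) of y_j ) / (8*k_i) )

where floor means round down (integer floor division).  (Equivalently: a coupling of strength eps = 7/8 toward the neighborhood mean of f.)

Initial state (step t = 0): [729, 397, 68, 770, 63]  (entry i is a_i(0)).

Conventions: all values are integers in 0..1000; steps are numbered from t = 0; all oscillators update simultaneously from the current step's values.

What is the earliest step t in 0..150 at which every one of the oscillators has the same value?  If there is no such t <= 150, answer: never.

Simulating step by step:
t=0: [729, 397, 68, 770, 63]  (not all equal)
t=1: [591, 653, 621, 583, 622]  (not all equal)
t=2: [635, 623, 629, 636, 629]  (not all equal)
t=3: [662, 665, 664, 662, 664]  (not all equal)
t=4: [730, 729, 729, 730, 729]  (not all equal)
t=5: [861, 861, 861, 861, 861]  (all equal)

Answer: 5
Key observation: Synchronization is absorbing here: once all oscillators are equal they stay equal, and step 5 is the first all-equal step.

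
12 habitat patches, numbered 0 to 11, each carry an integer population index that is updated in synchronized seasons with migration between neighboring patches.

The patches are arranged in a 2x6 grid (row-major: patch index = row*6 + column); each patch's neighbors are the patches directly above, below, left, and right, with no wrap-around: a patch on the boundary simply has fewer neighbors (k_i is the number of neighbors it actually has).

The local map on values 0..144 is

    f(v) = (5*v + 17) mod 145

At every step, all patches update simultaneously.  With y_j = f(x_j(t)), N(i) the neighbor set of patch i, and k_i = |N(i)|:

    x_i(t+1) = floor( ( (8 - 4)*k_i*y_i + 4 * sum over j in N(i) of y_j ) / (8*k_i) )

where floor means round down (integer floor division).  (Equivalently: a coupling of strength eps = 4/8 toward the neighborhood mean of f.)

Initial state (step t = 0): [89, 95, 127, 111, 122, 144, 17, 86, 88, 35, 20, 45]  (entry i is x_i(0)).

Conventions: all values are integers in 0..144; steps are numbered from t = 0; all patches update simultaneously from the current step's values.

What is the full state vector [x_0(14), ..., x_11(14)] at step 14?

Answer: [88, 80, 61, 92, 97, 77, 69, 92, 107, 108, 89, 72]

Derivation:
t=0: [89, 95, 127, 111, 122, 144, 17, 86, 88, 35, 20, 45]
t=1: [53, 47, 72, 96, 67, 42, 60, 36, 32, 69, 90, 80]
t=2: [102, 99, 77, 67, 60, 88, 60, 53, 51, 57, 59, 92]
t=3: [72, 95, 100, 56, 31, 28, 70, 107, 107, 41, 24, 32]
t=4: [77, 76, 71, 34, 39, 20, 89, 100, 104, 82, 91, 53]
t=5: [89, 99, 82, 68, 66, 109, 62, 80, 101, 98, 75, 107]
t=6: [42, 87, 107, 77, 77, 107, 57, 97, 99, 78, 92, 115]
t=7: [48, 52, 92, 113, 101, 89, 43, 51, 88, 97, 61, 45]
t=8: [110, 112, 47, 33, 53, 59, 103, 103, 50, 42, 57, 63]
t=9: [125, 127, 103, 72, 80, 55, 105, 108, 108, 69, 49, 29]
t=10: [75, 82, 95, 92, 97, 37, 99, 111, 109, 90, 94, 38]
t=11: [104, 117, 79, 47, 58, 60, 98, 125, 101, 52, 52, 58]
t=12: [74, 58, 97, 98, 52, 22, 77, 61, 96, 120, 93, 48]
t=13: [80, 41, 58, 75, 107, 124, 88, 47, 53, 48, 70, 99]
t=14: [88, 80, 61, 92, 97, 77, 69, 92, 107, 108, 89, 72]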